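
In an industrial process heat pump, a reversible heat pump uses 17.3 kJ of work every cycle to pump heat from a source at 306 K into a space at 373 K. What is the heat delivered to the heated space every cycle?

For a reversible heat pump, COP_HP = T_H/(T_H − T_C) = 373.00/67.00 = 5.5672.
Q_H = COP_HP · W = 5.5672 × 17.3 = 96.3 kJ.

Q_H ≈ 96.3 kJ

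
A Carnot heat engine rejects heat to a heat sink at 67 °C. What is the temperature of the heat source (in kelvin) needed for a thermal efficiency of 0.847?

T_H ≈ 2223 K

T_C = 67 °C → 67 + 273.15 = 340.15 K.
From η = 1 − T_C/T_H, solving for T_H gives T_H = T_C/(1 − η) = 340.15/(1 − 0.847) = 2223 K.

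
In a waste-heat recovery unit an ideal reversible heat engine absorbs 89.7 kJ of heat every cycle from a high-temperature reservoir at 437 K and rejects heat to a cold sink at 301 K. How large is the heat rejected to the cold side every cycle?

Since the cycle is reversible, η = 1 − T_C/T_H = 1 − 301.00/437.00 = 0.3112.
For a reversible cycle Q_C/Q_H = T_C/T_H, so Q_C = 89.7 × 301.00/437.00 = 61.8 kJ.

Q_C ≈ 61.8 kJ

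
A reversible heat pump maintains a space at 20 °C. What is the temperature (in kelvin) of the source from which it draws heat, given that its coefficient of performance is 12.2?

T_C ≈ 269 K

T_H = 20 °C → 20 + 273.15 = 293.15 K.
COP_HP = T_H/(T_H − T_C) ⇒ T_C = T_H·(COP_HP − 1)/COP_HP = 293.15 × (12.2 − 1)/12.2 = 269 K.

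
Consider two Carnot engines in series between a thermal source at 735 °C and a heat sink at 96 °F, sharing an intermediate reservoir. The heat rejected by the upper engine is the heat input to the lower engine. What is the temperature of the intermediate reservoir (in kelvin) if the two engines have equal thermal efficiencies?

T_m ≈ 558 K

T_H = 735 °C → 735 + 273.15 = 1008.15 K.
T_C = 96 °F → (96 − 32) × 5/9 = 35.56 °C = 308.71 K.
Equal efficiencies require 1 − T_m/T_H = 1 − T_C/T_m, i.e. T_m/T_H = T_C/T_m, so T_m = √(T_H·T_C) = √(1008.15 × 308.71) = 558 K.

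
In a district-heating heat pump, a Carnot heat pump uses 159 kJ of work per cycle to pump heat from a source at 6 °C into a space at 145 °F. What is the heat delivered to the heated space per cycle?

Q_H ≈ 940.7 kJ

T_H = 145 °F → (145 − 32) × 5/9 = 62.78 °C = 335.93 K.
T_C = 6 °C → 6 + 273.15 = 279.15 K.
Reversible heating COP: COP_HP = T_H/(T_H − T_C) = 335.93/56.78 = 5.9165.
Q_H = COP_HP · W = 5.9165 × 159 = 940.7 kJ.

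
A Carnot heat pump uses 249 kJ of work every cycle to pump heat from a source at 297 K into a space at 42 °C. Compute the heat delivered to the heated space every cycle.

Q_H ≈ 4324 kJ

T_H = 42 °C → 42 + 273.15 = 315.15 K.
For a reversible heat pump, COP_HP = T_H/(T_H − T_C) = 315.15/18.15 = 17.3636.
Q_H = COP_HP · W = 17.3636 × 249 = 4324 kJ.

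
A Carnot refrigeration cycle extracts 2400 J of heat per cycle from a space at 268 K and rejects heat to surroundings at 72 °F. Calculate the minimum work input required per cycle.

W_in ≈ 245 J

T_H = 72 °F → (72 − 32) × 5/9 = 22.22 °C = 295.37 K.
COP_R = T_C/(T_H − T_C) = 268.00/27.37 = 9.7909.
W = Q_C/COP_R = 2400/9.7909 = 245 J.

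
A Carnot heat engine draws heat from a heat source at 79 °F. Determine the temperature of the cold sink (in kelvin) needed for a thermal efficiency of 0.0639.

T_H = 79 °F → (79 − 32) × 5/9 = 26.11 °C = 299.26 K.
From η = 1 − T_C/T_H, T_C = T_H·(1 − η) = 299.26 × (1 − 0.0639) = 280 K.

T_C ≈ 280 K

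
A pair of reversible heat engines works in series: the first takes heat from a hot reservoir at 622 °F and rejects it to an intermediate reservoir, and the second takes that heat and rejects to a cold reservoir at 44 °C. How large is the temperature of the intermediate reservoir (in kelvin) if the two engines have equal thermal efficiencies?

T_H = 622 °F → (622 − 32) × 5/9 = 327.78 °C = 600.93 K.
T_C = 44 °C → 44 + 273.15 = 317.15 K.
Equal efficiencies require 1 − T_m/T_H = 1 − T_C/T_m, i.e. T_m/T_H = T_C/T_m, so T_m = √(T_H·T_C) = √(600.93 × 317.15) = 436.6 K.

T_m ≈ 436.6 K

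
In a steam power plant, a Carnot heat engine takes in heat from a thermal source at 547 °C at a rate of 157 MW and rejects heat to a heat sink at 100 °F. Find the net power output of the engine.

T_H = 547 °C → 547 + 273.15 = 820.15 K.
T_C = 100 °F → (100 − 32) × 5/9 = 37.78 °C = 310.93 K.
For a reversible engine, η = 1 − T_C/T_H = 1 − 310.93/820.15 = 0.6209.
W = η·Q_H = 0.6209 × 157 = 97.48 MW.

Ẇ ≈ 97.48 MW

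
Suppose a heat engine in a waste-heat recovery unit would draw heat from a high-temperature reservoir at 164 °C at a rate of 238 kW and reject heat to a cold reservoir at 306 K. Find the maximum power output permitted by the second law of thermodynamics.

Ẇ_max ≈ 71.40 kW

T_H = 164 °C → 164 + 273.15 = 437.15 K.
No engine can exceed the Carnot limit: η_max = 1 − T_C/T_H = 1 − 306.00/437.15 = 0.3000.
W_max = η_max · Q_H = 0.3000 × 238 = 71.40 kW.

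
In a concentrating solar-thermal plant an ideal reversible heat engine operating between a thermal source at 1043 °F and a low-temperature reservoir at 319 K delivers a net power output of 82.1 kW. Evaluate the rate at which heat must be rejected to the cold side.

T_H = 1043 °F → (1043 − 32) × 5/9 = 561.67 °C = 834.82 K.
η_rev = 1 − T_C/T_H = 1 − 319.00/834.82 = 0.6179.
Since Q_C/Q_H = T_C/T_H and Q_H = W/η, Q_C = W·T_C/(T_H − T_C) = 82.1 × 319.00/515.82 = 50.77 kW.

Q̇_C ≈ 50.77 kW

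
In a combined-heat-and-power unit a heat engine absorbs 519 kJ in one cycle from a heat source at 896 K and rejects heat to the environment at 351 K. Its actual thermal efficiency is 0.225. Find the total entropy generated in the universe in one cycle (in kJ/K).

ΔS_univ ≈ 0.5667 kJ/K

W = η·Q_H = 0.225 × 519 = 116.8 kJ, so Q_C = Q_H − W = 402.2 kJ.
Reservoir entropy changes: ΔS_H = −Q_H/T_H = −519/896.00 = -0.5792 kJ/K and ΔS_C = +Q_C/T_C = 402.2/351.00 = 1.146 kJ/K.
ΔS_univ = −Q_H/T_H + Q_C/T_C = 0.5667 kJ/K (> 0, since η = 0.225 < η_Carnot = 0.608).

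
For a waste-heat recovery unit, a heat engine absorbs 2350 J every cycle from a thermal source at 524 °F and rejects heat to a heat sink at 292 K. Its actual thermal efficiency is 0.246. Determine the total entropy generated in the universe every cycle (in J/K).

T_H = 524 °F → (524 − 32) × 5/9 = 273.33 °C = 546.48 K.
W = η·Q_H = 0.246 × 2350 = 578.1 J, so Q_C = Q_H − W = 1772 J.
Entropy balance on the reservoirs: −Q_H/T_H = -4.300 J/K, +Q_C/T_C = 6.068 J/K.
ΔS_univ = −Q_H/T_H + Q_C/T_C = 1.77 J/K (> 0, since η = 0.246 < η_Carnot = 0.466).

ΔS_univ ≈ 1.77 J/K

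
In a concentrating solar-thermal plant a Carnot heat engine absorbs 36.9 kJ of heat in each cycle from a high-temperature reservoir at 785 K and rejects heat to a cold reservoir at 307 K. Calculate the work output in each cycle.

W ≈ 22.5 kJ

The Carnot efficiency is η = 1 − T_C/T_H = 1 − 307.00/785.00 = 0.6089.
W = η·Q_H = 0.6089 × 36.9 = 22.5 kJ.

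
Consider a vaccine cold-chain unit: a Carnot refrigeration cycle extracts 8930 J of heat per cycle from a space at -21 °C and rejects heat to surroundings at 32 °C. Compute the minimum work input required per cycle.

T_H = 32 °C → 32 + 273.15 = 305.15 K.
T_C = -21 °C → -21 + 273.15 = 252.15 K.
For a reversible refrigerator, COP_R = T_C/(T_H − T_C) = 252.15/53.00 = 4.7575.
W = Q_C/COP_R = 8930/4.7575 = 1880 J.

W_in ≈ 1880 J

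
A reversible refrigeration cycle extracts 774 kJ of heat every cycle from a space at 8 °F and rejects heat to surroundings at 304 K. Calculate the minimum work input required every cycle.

T_C = 8 °F → (8 − 32) × 5/9 = -13.33 °C = 259.82 K.
Carnot COP: COP_R = T_C/(T_H − T_C) = 259.82/44.18 = 5.8804.
W = Q_C/COP_R = 774/5.8804 = 132 kJ.

W_in ≈ 132 kJ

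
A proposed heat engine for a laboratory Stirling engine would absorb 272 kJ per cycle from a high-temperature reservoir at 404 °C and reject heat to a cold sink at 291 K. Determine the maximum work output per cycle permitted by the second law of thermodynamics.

W_max ≈ 155.1 kJ

T_H = 404 °C → 404 + 273.15 = 677.15 K.
No engine can exceed the Carnot limit: η_max = 1 − T_C/T_H = 1 − 291.00/677.15 = 0.5703.
W_max = η_max · Q_H = 0.5703 × 272 = 155.1 kJ.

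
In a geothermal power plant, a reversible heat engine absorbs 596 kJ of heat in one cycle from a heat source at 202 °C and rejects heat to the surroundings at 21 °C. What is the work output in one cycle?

T_H = 202 °C → 202 + 273.15 = 475.15 K.
T_C = 21 °C → 21 + 273.15 = 294.15 K.
Carnot efficiency: η = 1 − T_C/T_H = 1 − 294.15/475.15 = 0.3809.
W = η·Q_H = 0.3809 × 596 = 227 kJ.

W ≈ 227 kJ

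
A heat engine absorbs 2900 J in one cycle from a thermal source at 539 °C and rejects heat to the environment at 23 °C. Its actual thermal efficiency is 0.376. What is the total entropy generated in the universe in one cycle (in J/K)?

ΔS_univ ≈ 2.54 J/K

T_H = 539 °C → 539 + 273.15 = 812.15 K.
T_C = 23 °C → 23 + 273.15 = 296.15 K.
W = η·Q_H = 0.376 × 2900 = 1090 J, so Q_C = Q_H − W = 1810 J.
Entropy balance on the reservoirs: −Q_H/T_H = -3.571 J/K, +Q_C/T_C = 6.110 J/K.
ΔS_univ = −Q_H/T_H + Q_C/T_C = 2.54 J/K (> 0, since η = 0.376 < η_Carnot = 0.635).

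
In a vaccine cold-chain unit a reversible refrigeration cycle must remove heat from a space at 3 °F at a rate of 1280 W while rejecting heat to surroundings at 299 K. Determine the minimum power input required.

Ẇ_in ≈ 209.0 W

T_C = 3 °F → (3 − 32) × 5/9 = -16.11 °C = 257.04 K.
COP_R = T_C/(T_H − T_C) = 257.04/41.96 = 6.1256.
W = Q_C/COP_R = 1280/6.1256 = 209.0 W.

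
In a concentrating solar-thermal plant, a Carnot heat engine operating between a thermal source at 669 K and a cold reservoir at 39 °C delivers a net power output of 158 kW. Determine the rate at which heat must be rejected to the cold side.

T_C = 39 °C → 39 + 273.15 = 312.15 K.
η_rev = 1 − T_C/T_H = 1 − 312.15/669.00 = 0.5334.
Since Q_C/Q_H = T_C/T_H and Q_H = W/η, Q_C = W·T_C/(T_H − T_C) = 158 × 312.15/356.85 = 138 kW.

Q̇_C ≈ 138 kW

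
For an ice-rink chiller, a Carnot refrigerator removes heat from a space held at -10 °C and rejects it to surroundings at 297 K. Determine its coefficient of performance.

T_C = -10 °C → -10 + 273.15 = 263.15 K.
The reversible coefficient of performance is COP_R = T_C/(T_H − T_C) = 263.15/(297.00 − 263.15) = 7.774.

COP_R ≈ 7.774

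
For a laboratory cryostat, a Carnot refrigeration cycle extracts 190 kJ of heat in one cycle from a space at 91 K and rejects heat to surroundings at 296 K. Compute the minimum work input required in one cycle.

Carnot COP: COP_R = T_C/(T_H − T_C) = 91.00/205.00 = 0.4439.
W = Q_C/COP_R = 190/0.4439 = 428 kJ.

W_in ≈ 428 kJ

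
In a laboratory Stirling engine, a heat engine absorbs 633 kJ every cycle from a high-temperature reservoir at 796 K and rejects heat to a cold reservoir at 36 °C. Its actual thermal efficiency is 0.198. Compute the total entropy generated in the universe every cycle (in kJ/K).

ΔS_univ ≈ 0.847 kJ/K

T_C = 36 °C → 36 + 273.15 = 309.15 K.
W = η·Q_H = 0.198 × 633 = 125.3 kJ, so Q_C = Q_H − W = 507.7 kJ.
Entropy balance on the reservoirs: −Q_H/T_H = -0.7952 kJ/K, +Q_C/T_C = 1.642 kJ/K.
ΔS_univ = −Q_H/T_H + Q_C/T_C = 0.847 kJ/K (> 0, since η = 0.198 < η_Carnot = 0.612).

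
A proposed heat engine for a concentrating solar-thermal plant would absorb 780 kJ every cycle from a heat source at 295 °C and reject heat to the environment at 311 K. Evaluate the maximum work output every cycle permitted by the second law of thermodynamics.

T_H = 295 °C → 295 + 273.15 = 568.15 K.
By the Carnot theorem, η_max = 1 − T_C/T_H = 1 − 311.00/568.15 = 0.4526.
W_max = η_max · Q_H = 0.4526 × 780 = 353 kJ.

W_max ≈ 353 kJ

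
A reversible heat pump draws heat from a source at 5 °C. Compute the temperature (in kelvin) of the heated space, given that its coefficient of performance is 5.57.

T_C = 5 °C → 5 + 273.15 = 278.15 K.
COP_HP = T_H/(T_H − T_C) ⇒ T_H = T_C·COP_HP/(COP_HP − 1) = 278.15 × 5.57/(5.57 − 1) = 339 K.

T_H ≈ 339 K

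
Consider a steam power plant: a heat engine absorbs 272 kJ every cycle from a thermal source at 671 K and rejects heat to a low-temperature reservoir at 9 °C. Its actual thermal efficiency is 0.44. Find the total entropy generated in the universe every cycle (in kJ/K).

T_C = 9 °C → 9 + 273.15 = 282.15 K.
W = η·Q_H = 0.44 × 272 = 119.7 kJ, so Q_C = Q_H − W = 152.3 kJ.
The hot reservoir loses entropy Q_H/T_H = 272/671.00 = 0.4054 kJ/K; the cold reservoir gains Q_C/T_C = 152.3/282.15 = 0.5399 kJ/K.
ΔS_univ = −Q_H/T_H + Q_C/T_C = 0.1345 kJ/K (> 0, since η = 0.44 < η_Carnot = 0.580).

ΔS_univ ≈ 0.1345 kJ/K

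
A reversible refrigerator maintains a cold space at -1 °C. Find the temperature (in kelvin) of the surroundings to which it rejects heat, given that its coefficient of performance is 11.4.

T_H ≈ 296.0 K

T_C = -1 °C → -1 + 273.15 = 272.15 K.
COP_R = T_C/(T_H − T_C) ⇒ T_H = T_C·(1 + 1/COP_R) = 272.15 × (1 + 1/11.4) = 296.0 K.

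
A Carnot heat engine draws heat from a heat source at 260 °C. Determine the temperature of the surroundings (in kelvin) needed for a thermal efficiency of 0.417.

T_C ≈ 311 K

T_H = 260 °C → 260 + 273.15 = 533.15 K.
From η = 1 − T_C/T_H, T_C = T_H·(1 − η) = 533.15 × (1 − 0.417) = 311 K.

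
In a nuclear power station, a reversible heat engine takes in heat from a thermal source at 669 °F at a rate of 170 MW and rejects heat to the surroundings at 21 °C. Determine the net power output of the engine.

T_H = 669 °F → (669 − 32) × 5/9 = 353.89 °C = 627.04 K.
T_C = 21 °C → 21 + 273.15 = 294.15 K.
Carnot efficiency: η = 1 − T_C/T_H = 1 − 294.15/627.04 = 0.5309.
W = η·Q_H = 0.5309 × 170 = 90.3 MW.

Ẇ ≈ 90.3 MW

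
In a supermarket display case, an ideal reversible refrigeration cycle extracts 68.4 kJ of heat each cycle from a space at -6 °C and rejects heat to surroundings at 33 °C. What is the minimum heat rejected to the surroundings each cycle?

Q_H ≈ 78.4 kJ

T_H = 33 °C → 33 + 273.15 = 306.15 K.
T_C = -6 °C → -6 + 273.15 = 267.15 K.
For a reversible cycle Q_H/Q_C = T_H/T_C, so Q_H = Q_C·T_H/T_C = 68.4 × 306.15/267.15 = 78.4 kJ.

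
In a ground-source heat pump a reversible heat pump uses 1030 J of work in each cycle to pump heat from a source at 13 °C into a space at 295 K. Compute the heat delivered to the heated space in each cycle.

T_C = 13 °C → 13 + 273.15 = 286.15 K.
The Carnot heat-pump COP is COP_HP = T_H/(T_H − T_C) = 295.00/8.85 = 33.3333.
Q_H = COP_HP · W = 33.3333 × 1030 = 34300 J.

Q_H ≈ 34300 J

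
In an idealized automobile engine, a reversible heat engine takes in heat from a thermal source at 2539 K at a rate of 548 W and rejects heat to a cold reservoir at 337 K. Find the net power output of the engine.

The Carnot efficiency is η = 1 − T_C/T_H = 1 − 337.00/2539.00 = 0.8673.
W = η·Q_H = 0.8673 × 548 = 475 W.

Ẇ ≈ 475 W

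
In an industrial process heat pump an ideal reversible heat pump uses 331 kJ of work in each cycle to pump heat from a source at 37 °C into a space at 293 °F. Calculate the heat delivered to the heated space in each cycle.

T_H = 293 °F → (293 − 32) × 5/9 = 145.00 °C = 418.15 K.
T_C = 37 °C → 37 + 273.15 = 310.15 K.
Reversible heating COP: COP_HP = T_H/(T_H − T_C) = 418.15/108.00 = 3.8718.
Q_H = COP_HP · W = 3.8718 × 331 = 1280 kJ.

Q_H ≈ 1280 kJ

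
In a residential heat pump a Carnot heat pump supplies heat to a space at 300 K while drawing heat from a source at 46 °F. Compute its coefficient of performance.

T_C = 46 °F → (46 − 32) × 5/9 = 7.78 °C = 280.93 K.
For a reversible heat pump, COP_HP = T_H/(T_H − T_C) = 300.00/(300.00 − 280.93) = 15.73.

COP_HP ≈ 15.73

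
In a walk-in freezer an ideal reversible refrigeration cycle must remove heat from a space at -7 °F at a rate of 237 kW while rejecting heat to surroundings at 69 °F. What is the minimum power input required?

Ẇ_in ≈ 39.8 kW

T_H = 69 °F → (69 − 32) × 5/9 = 20.56 °C = 293.71 K.
T_C = -7 °F → (-7 − 32) × 5/9 = -21.67 °C = 251.48 K.
For a reversible refrigerator, COP_R = T_C/(T_H − T_C) = 251.48/42.22 = 5.9562.
W = Q_C/COP_R = 237/5.9562 = 39.8 kW.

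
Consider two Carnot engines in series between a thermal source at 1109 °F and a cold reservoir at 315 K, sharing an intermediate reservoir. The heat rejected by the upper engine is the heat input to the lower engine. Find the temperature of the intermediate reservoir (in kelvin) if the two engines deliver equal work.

T_H = 1109 °F → (1109 − 32) × 5/9 = 598.33 °C = 871.48 K.
For reversible stages Q_m = Q_H·(T_m/T_H). Setting W₁ = Q_H(1 − T_m/T_H) equal to W₂ = Q_m(1 − T_C/T_m) = Q_H·(T_m − T_C)/T_H gives T_H − T_m = T_m − T_C, so T_m = (T_H + T_C)/2 = (871.48 + 315.00)/2 = 593 K.

T_m ≈ 593 K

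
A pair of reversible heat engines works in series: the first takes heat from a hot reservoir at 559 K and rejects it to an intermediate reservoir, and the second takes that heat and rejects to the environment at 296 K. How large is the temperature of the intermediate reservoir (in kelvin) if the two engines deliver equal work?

T_m ≈ 427.5 K

For reversible stages Q_m = Q_H·(T_m/T_H). Setting W₁ = Q_H(1 − T_m/T_H) equal to W₂ = Q_m(1 − T_C/T_m) = Q_H·(T_m − T_C)/T_H gives T_H − T_m = T_m − T_C, so T_m = (T_H + T_C)/2 = (559.00 + 296.00)/2 = 427.5 K.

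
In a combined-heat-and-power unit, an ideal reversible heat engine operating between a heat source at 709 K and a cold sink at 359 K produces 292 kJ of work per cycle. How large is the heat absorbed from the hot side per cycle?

Q_H ≈ 592 kJ

Since the cycle is reversible, η = 1 − T_C/T_H = 1 − 359.00/709.00 = 0.4937.
Q_H = W/η = 292/0.4937 = 592 kJ.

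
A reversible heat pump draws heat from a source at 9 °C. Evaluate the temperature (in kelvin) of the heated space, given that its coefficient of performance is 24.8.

T_C = 9 °C → 9 + 273.15 = 282.15 K.
COP_HP = T_H/(T_H − T_C) ⇒ T_H = T_C·COP_HP/(COP_HP − 1) = 282.15 × 24.8/(24.8 − 1) = 294 K.

T_H ≈ 294 K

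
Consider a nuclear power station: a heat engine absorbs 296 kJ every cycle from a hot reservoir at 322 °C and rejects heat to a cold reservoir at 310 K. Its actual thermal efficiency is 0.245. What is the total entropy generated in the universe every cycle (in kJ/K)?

T_H = 322 °C → 322 + 273.15 = 595.15 K.
W = η·Q_H = 0.245 × 296 = 72.52 kJ, so Q_C = Q_H − W = 223.5 kJ.
Reservoir entropy changes: ΔS_H = −Q_H/T_H = −296/595.15 = -0.4974 kJ/K and ΔS_C = +Q_C/T_C = 223.5/310.00 = 0.7209 kJ/K.
ΔS_univ = −Q_H/T_H + Q_C/T_C = 0.2235 kJ/K (> 0, since η = 0.245 < η_Carnot = 0.479).

ΔS_univ ≈ 0.2235 kJ/K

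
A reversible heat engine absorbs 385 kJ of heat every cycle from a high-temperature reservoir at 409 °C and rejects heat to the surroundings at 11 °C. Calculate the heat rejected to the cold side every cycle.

Q_C ≈ 160 kJ

T_H = 409 °C → 409 + 273.15 = 682.15 K.
T_C = 11 °C → 11 + 273.15 = 284.15 K.
Since the cycle is reversible, η = 1 − T_C/T_H = 1 − 284.15/682.15 = 0.5834.
For a reversible cycle Q_C/Q_H = T_C/T_H, so Q_C = 385 × 284.15/682.15 = 160 kJ.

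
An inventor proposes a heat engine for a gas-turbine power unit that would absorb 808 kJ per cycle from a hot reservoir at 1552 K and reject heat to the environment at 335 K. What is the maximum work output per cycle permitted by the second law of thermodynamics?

W_max ≈ 633.6 kJ

By the Carnot theorem, η_max = 1 − T_C/T_H = 1 − 335.00/1552.00 = 0.7841.
W_max = η_max · Q_H = 0.7841 × 808 = 633.6 kJ.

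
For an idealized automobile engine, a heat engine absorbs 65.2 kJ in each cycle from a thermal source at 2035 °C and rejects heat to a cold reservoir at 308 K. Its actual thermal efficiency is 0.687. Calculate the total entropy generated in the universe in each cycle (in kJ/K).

T_H = 2035 °C → 2035 + 273.15 = 2308.15 K.
W = η·Q_H = 0.687 × 65.2 = 44.79 kJ, so Q_C = Q_H − W = 20.41 kJ.
Entropy balance on the reservoirs: −Q_H/T_H = -0.02825 kJ/K, +Q_C/T_C = 0.06626 kJ/K.
ΔS_univ = −Q_H/T_H + Q_C/T_C = 0.03801 kJ/K (> 0, since η = 0.687 < η_Carnot = 0.867).

ΔS_univ ≈ 0.03801 kJ/K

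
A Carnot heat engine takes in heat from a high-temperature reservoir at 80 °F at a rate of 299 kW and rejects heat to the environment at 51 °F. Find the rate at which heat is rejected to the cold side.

Q̇_C ≈ 283 kW

T_H = 80 °F → (80 − 32) × 5/9 = 26.67 °C = 299.82 K.
T_C = 51 °F → (51 − 32) × 5/9 = 10.56 °C = 283.71 K.
For a reversible engine, η = 1 − T_C/T_H = 1 − 283.71/299.82 = 0.0537.
For a reversible cycle Q_C/Q_H = T_C/T_H, so Q_C = 299 × 283.71/299.82 = 283 kW.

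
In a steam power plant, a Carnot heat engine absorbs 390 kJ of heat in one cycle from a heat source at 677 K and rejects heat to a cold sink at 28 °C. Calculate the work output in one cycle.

T_C = 28 °C → 28 + 273.15 = 301.15 K.
Since the cycle is reversible, η = 1 − T_C/T_H = 1 − 301.15/677.00 = 0.5552.
W = η·Q_H = 0.5552 × 390 = 217 kJ.

W ≈ 217 kJ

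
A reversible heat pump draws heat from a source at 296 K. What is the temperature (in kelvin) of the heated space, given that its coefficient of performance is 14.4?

T_H ≈ 318 K

COP_HP = T_H/(T_H − T_C) ⇒ T_H = T_C·COP_HP/(COP_HP − 1) = 296.00 × 14.4/(14.4 − 1) = 318 K.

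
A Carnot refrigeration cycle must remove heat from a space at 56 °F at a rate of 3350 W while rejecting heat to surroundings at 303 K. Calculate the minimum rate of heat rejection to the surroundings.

Q̇_H ≈ 3540 W

T_C = 56 °F → (56 − 32) × 5/9 = 13.33 °C = 286.48 K.
For a reversible cycle Q_H/Q_C = T_H/T_C, so Q_H = Q_C·T_H/T_C = 3350 × 303.00/286.48 = 3540 W.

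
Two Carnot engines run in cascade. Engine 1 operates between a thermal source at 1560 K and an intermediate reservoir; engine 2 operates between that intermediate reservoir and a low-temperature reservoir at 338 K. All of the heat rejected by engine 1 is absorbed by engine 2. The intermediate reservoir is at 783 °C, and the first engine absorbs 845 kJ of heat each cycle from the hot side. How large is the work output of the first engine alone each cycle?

W₁ ≈ 273 kJ

T_m = 783 °C → 783 + 273.15 = 1056.15 K.
First-stage efficiency η₁ = 1 − T_m/T_H = 1 − 1056.15/1560.00 = 0.3230.
W₁ = η₁·Q_H = 0.3230 × 845 = 273 kJ.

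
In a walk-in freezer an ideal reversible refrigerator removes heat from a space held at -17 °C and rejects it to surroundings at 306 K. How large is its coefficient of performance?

COP_R ≈ 5.14

T_C = -17 °C → -17 + 273.15 = 256.15 K.
The reversible coefficient of performance is COP_R = T_C/(T_H − T_C) = 256.15/(306.00 − 256.15) = 5.14.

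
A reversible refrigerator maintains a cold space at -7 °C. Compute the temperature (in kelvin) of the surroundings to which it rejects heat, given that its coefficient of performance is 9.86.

T_H ≈ 293.1 K

T_C = -7 °C → -7 + 273.15 = 266.15 K.
COP_R = T_C/(T_H − T_C) ⇒ T_H = T_C·(1 + 1/COP_R) = 266.15 × (1 + 1/9.86) = 293.1 K.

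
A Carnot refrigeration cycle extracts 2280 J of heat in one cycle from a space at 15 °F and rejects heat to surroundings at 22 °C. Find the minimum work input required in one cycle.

W_in ≈ 272 J

T_H = 22 °C → 22 + 273.15 = 295.15 K.
T_C = 15 °F → (15 − 32) × 5/9 = -9.44 °C = 263.71 K.
The reversible coefficient of performance is COP_R = T_C/(T_H − T_C) = 263.71/31.44 = 8.3864.
W = Q_C/COP_R = 2280/8.3864 = 272 J.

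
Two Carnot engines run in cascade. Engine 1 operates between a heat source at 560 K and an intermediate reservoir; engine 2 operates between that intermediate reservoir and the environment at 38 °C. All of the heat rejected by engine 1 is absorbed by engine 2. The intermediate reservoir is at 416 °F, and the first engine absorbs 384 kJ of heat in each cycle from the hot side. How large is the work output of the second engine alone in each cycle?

T_C = 38 °C → 38 + 273.15 = 311.15 K.
T_m = 416 °F → (416 − 32) × 5/9 = 213.33 °C = 486.48 K.
Heat entering the second stage: Q_m = Q_H·(T_m/T_H) = 384 × 486.48/560.00 = 333.6 kJ.
Second-stage efficiency η₂ = 1 − T_C/T_m = 1 − 311.15/486.48 = 0.3604, so W₂ = η₂·Q_m = 120.2 kJ.

W₂ ≈ 120.2 kJ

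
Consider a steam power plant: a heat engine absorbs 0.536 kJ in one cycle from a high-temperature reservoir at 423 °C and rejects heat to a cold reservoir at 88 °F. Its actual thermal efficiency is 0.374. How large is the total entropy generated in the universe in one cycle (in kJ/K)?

T_H = 423 °C → 423 + 273.15 = 696.15 K.
T_C = 88 °F → (88 − 32) × 5/9 = 31.11 °C = 304.26 K.
W = η·Q_H = 0.374 × 0.536 = 0.2005 kJ, so Q_C = Q_H − W = 0.3355 kJ.
Entropy balance on the reservoirs: −Q_H/T_H = -7.699e-04 kJ/K, +Q_C/T_C = 0.001103 kJ/K.
ΔS_univ = −Q_H/T_H + Q_C/T_C = 3.33e-04 kJ/K (> 0, since η = 0.374 < η_Carnot = 0.563).

ΔS_univ ≈ 3.33e-04 kJ/K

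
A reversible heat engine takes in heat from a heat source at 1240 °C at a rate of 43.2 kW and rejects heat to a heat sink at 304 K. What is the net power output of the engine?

T_H = 1240 °C → 1240 + 273.15 = 1513.15 K.
Carnot efficiency: η = 1 − T_C/T_H = 1 − 304.00/1513.15 = 0.7991.
W = η·Q_H = 0.7991 × 43.2 = 34.52 kW.

Ẇ ≈ 34.52 kW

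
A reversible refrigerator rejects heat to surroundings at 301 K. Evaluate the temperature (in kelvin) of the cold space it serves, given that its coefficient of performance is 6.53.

COP_R = T_C/(T_H − T_C) ⇒ T_C = T_H·COP_R/(1 + COP_R) = 301.00 × 6.53/(1 + 6.53) = 261 K.

T_C ≈ 261 K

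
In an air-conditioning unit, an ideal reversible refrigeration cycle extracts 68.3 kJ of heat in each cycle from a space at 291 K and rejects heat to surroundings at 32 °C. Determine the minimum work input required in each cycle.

W_in ≈ 3.32 kJ

T_H = 32 °C → 32 + 273.15 = 305.15 K.
Carnot COP: COP_R = T_C/(T_H − T_C) = 291.00/14.15 = 20.5654.
W = Q_C/COP_R = 68.3/20.5654 = 3.32 kJ.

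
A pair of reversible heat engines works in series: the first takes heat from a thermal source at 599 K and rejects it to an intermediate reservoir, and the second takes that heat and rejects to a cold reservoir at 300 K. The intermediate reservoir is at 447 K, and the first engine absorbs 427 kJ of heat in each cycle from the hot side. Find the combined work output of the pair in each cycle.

W_total ≈ 213 kJ

Two reversible stages in series are equivalent to a single Carnot engine between T_H and T_C, so η_total = 1 − T_C/T_H = 1 − 300.00/599.00 = 0.4992.
W_total = η_total · Q_H = 0.4992 × 427 = 213 kJ.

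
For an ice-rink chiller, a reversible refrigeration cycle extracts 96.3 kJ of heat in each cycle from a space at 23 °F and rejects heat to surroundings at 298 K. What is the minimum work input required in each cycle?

T_C = 23 °F → (23 − 32) × 5/9 = -5.00 °C = 268.15 K.
The reversible coefficient of performance is COP_R = T_C/(T_H − T_C) = 268.15/29.85 = 8.9832.
W = Q_C/COP_R = 96.3/8.9832 = 10.7 kJ.

W_in ≈ 10.7 kJ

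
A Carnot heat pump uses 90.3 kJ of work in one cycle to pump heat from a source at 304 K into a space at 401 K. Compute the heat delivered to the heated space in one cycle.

The Carnot heat-pump COP is COP_HP = T_H/(T_H − T_C) = 401.00/97.00 = 4.1340.
Q_H = COP_HP · W = 4.1340 × 90.3 = 373.3 kJ.

Q_H ≈ 373.3 kJ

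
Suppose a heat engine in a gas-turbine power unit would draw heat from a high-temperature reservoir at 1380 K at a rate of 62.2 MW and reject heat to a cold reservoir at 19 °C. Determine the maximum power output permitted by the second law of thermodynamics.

T_C = 19 °C → 19 + 273.15 = 292.15 K.
No engine can exceed the Carnot limit: η_max = 1 − T_C/T_H = 1 − 292.15/1380.00 = 0.7883.
W_max = η_max · Q_H = 0.7883 × 62.2 = 49.0 MW.

Ẇ_max ≈ 49.0 MW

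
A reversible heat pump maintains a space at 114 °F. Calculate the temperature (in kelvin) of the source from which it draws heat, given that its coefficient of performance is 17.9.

T_H = 114 °F → (114 − 32) × 5/9 = 45.56 °C = 318.71 K.
COP_HP = T_H/(T_H − T_C) ⇒ T_C = T_H·(COP_HP − 1)/COP_HP = 318.71 × (17.9 − 1)/17.9 = 301 K.

T_C ≈ 301 K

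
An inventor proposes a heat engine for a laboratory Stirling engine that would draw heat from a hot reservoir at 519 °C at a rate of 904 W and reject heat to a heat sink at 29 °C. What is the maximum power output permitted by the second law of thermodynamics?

T_H = 519 °C → 519 + 273.15 = 792.15 K.
T_C = 29 °C → 29 + 273.15 = 302.15 K.
The second-law ceiling is the Carnot efficiency, η_max = 1 − T_C/T_H = 1 − 302.15/792.15 = 0.6186.
W_max = η_max · Q_H = 0.6186 × 904 = 559 W.

Ẇ_max ≈ 559 W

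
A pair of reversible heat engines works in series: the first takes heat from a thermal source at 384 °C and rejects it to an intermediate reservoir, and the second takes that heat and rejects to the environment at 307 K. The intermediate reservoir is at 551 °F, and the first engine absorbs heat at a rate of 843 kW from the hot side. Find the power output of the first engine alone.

Ẇ₁ ≈ 123 kW

T_H = 384 °C → 384 + 273.15 = 657.15 K.
T_m = 551 °F → (551 − 32) × 5/9 = 288.33 °C = 561.48 K.
First-stage efficiency η₁ = 1 − T_m/T_H = 1 − 561.48/657.15 = 0.1456.
W₁ = η₁·Q_H = 0.1456 × 843 = 123 kW.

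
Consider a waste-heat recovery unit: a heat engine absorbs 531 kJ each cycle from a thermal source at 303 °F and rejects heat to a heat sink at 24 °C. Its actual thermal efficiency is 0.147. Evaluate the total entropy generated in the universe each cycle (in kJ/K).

T_H = 303 °F → (303 − 32) × 5/9 = 150.56 °C = 423.71 K.
T_C = 24 °C → 24 + 273.15 = 297.15 K.
W = η·Q_H = 0.147 × 531 = 78.06 kJ, so Q_C = Q_H − W = 452.9 kJ.
The hot reservoir loses entropy Q_H/T_H = 531/423.71 = 1.253 kJ/K; the cold reservoir gains Q_C/T_C = 452.9/297.15 = 1.524 kJ/K.
ΔS_univ = −Q_H/T_H + Q_C/T_C = 0.271 kJ/K (> 0, since η = 0.147 < η_Carnot = 0.299).

ΔS_univ ≈ 0.271 kJ/K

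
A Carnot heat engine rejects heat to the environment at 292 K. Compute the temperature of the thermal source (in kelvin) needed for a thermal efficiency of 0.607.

T_H ≈ 743.0 K

From η = 1 − T_C/T_H, solving for T_H gives T_H = T_C/(1 − η) = 292.00/(1 − 0.607) = 743.0 K.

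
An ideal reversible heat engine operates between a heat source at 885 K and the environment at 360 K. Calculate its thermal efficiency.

η ≈ 0.593

η_rev = 1 − T_C/T_H = 1 − 360.00/885.00 = 0.593.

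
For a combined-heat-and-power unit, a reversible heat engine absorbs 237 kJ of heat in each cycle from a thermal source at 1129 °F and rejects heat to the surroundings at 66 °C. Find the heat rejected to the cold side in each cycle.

T_H = 1129 °F → (1129 − 32) × 5/9 = 609.44 °C = 882.59 K.
T_C = 66 °C → 66 + 273.15 = 339.15 K.
The Carnot efficiency is η = 1 − T_C/T_H = 1 − 339.15/882.59 = 0.6157.
For a reversible cycle Q_C/Q_H = T_C/T_H, so Q_C = 237 × 339.15/882.59 = 91.1 kJ.

Q_C ≈ 91.1 kJ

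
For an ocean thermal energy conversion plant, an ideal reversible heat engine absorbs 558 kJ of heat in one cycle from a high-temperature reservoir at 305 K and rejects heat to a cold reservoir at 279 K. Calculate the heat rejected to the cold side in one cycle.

Q_C ≈ 510 kJ

For a reversible engine, η = 1 − T_C/T_H = 1 − 279.00/305.00 = 0.0852.
For a reversible cycle Q_C/Q_H = T_C/T_H, so Q_C = 558 × 279.00/305.00 = 510 kJ.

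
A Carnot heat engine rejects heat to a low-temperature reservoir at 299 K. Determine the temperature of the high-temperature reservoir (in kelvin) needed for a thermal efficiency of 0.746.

From η = 1 − T_C/T_H, solving for T_H gives T_H = T_C/(1 − η) = 299.00/(1 − 0.746) = 1180 K.

T_H ≈ 1180 K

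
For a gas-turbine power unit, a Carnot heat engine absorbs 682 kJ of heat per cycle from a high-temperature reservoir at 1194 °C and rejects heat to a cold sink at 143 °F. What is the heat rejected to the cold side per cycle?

T_H = 1194 °C → 1194 + 273.15 = 1467.15 K.
T_C = 143 °F → (143 − 32) × 5/9 = 61.67 °C = 334.82 K.
Since the cycle is reversible, η = 1 − T_C/T_H = 1 − 334.82/1467.15 = 0.7718.
For a reversible cycle Q_C/Q_H = T_C/T_H, so Q_C = 682 × 334.82/1467.15 = 156 kJ.

Q_C ≈ 156 kJ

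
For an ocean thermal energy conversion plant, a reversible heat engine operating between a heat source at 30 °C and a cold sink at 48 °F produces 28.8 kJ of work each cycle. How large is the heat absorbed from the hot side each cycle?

Q_H ≈ 413.6 kJ

T_H = 30 °C → 30 + 273.15 = 303.15 K.
T_C = 48 °F → (48 − 32) × 5/9 = 8.89 °C = 282.04 K.
η_rev = 1 − T_C/T_H = 1 − 282.04/303.15 = 0.0696.
Q_H = W/η = 28.8/0.0696 = 413.6 kJ.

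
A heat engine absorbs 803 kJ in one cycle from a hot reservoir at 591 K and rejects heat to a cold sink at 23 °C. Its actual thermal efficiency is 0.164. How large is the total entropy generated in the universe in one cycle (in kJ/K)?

T_C = 23 °C → 23 + 273.15 = 296.15 K.
W = η·Q_H = 0.164 × 803 = 131.7 kJ, so Q_C = Q_H − W = 671.3 kJ.
Entropy balance on the reservoirs: −Q_H/T_H = -1.359 kJ/K, +Q_C/T_C = 2.267 kJ/K.
ΔS_univ = −Q_H/T_H + Q_C/T_C = 0.908 kJ/K (> 0, since η = 0.164 < η_Carnot = 0.499).

ΔS_univ ≈ 0.908 kJ/K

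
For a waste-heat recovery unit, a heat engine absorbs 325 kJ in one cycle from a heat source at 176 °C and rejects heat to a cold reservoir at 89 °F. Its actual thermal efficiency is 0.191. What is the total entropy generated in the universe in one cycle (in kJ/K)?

T_H = 176 °C → 176 + 273.15 = 449.15 K.
T_C = 89 °F → (89 − 32) × 5/9 = 31.67 °C = 304.82 K.
W = η·Q_H = 0.191 × 325 = 62.08 kJ, so Q_C = Q_H − W = 262.9 kJ.
Entropy balance on the reservoirs: −Q_H/T_H = -0.7236 kJ/K, +Q_C/T_C = 0.8626 kJ/K.
ΔS_univ = −Q_H/T_H + Q_C/T_C = 0.139 kJ/K (> 0, since η = 0.191 < η_Carnot = 0.321).

ΔS_univ ≈ 0.139 kJ/K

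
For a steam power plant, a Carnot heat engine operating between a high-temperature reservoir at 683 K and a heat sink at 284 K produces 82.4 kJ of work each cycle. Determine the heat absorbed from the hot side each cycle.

Q_H ≈ 141 kJ

For a reversible engine, η = 1 − T_C/T_H = 1 − 284.00/683.00 = 0.5842.
Q_H = W/η = 82.4/0.5842 = 141 kJ.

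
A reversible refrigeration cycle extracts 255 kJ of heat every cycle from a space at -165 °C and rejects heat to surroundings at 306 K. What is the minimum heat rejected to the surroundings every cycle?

T_C = -165 °C → -165 + 273.15 = 108.15 K.
For a reversible cycle Q_H/Q_C = T_H/T_C, so Q_H = Q_C·T_H/T_C = 255 × 306.00/108.15 = 721 kJ.

Q_H ≈ 721 kJ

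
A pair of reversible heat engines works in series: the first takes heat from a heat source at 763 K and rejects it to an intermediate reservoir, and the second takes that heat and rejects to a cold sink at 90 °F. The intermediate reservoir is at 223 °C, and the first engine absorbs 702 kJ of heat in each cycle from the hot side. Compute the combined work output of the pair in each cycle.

T_C = 90 °F → (90 − 32) × 5/9 = 32.22 °C = 305.37 K.
Two reversible stages in series are equivalent to a single Carnot engine between T_H and T_C, so η_total = 1 − T_C/T_H = 1 − 305.37/763.00 = 0.5998.
W_total = η_total · Q_H = 0.5998 × 702 = 421 kJ.

W_total ≈ 421 kJ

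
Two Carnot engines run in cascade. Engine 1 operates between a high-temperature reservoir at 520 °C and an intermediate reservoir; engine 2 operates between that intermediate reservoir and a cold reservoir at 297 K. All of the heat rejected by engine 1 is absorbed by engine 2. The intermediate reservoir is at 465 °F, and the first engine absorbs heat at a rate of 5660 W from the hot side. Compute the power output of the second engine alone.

T_H = 520 °C → 520 + 273.15 = 793.15 K.
T_m = 465 °F → (465 − 32) × 5/9 = 240.56 °C = 513.71 K.
Heat entering the second stage: Q_m = Q_H·(T_m/T_H) = 5660 × 513.71/793.15 = 3670 W.
Second-stage efficiency η₂ = 1 − T_C/T_m = 1 − 297.00/513.71 = 0.4218, so W₂ = η₂·Q_m = 1550 W.

Ẇ₂ ≈ 1550 W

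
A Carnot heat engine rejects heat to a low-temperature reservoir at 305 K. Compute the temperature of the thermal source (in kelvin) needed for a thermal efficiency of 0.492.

T_H ≈ 600.4 K

From η = 1 − T_C/T_H, solving for T_H gives T_H = T_C/(1 − η) = 305.00/(1 − 0.492) = 600.4 K.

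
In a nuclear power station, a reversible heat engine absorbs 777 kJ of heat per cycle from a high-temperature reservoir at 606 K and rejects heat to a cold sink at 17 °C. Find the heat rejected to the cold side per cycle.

Q_C ≈ 372 kJ

T_C = 17 °C → 17 + 273.15 = 290.15 K.
Carnot efficiency: η = 1 − T_C/T_H = 1 − 290.15/606.00 = 0.5212.
For a reversible cycle Q_C/Q_H = T_C/T_H, so Q_C = 777 × 290.15/606.00 = 372 kJ.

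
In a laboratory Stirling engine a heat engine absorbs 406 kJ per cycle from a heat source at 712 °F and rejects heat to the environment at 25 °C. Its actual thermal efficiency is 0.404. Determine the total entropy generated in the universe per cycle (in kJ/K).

T_H = 712 °F → (712 − 32) × 5/9 = 377.78 °C = 650.93 K.
T_C = 25 °C → 25 + 273.15 = 298.15 K.
W = η·Q_H = 0.404 × 406 = 164.0 kJ, so Q_C = Q_H − W = 242.0 kJ.
Reservoir entropy changes: ΔS_H = −Q_H/T_H = −406/650.93 = -0.6237 kJ/K and ΔS_C = +Q_C/T_C = 242.0/298.15 = 0.8116 kJ/K.
ΔS_univ = −Q_H/T_H + Q_C/T_C = 0.188 kJ/K (> 0, since η = 0.404 < η_Carnot = 0.542).

ΔS_univ ≈ 0.188 kJ/K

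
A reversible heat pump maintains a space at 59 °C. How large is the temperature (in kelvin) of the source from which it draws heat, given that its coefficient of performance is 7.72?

T_H = 59 °C → 59 + 273.15 = 332.15 K.
COP_HP = T_H/(T_H − T_C) ⇒ T_C = T_H·(COP_HP − 1)/COP_HP = 332.15 × (7.72 − 1)/7.72 = 289 K.

T_C ≈ 289 K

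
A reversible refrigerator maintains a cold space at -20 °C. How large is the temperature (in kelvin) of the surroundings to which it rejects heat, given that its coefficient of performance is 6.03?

T_H ≈ 295 K

T_C = -20 °C → -20 + 273.15 = 253.15 K.
COP_R = T_C/(T_H − T_C) ⇒ T_H = T_C·(1 + 1/COP_R) = 253.15 × (1 + 1/6.03) = 295 K.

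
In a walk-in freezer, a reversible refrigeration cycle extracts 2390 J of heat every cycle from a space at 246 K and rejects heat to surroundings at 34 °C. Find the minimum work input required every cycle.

T_H = 34 °C → 34 + 273.15 = 307.15 K.
Carnot COP: COP_R = T_C/(T_H − T_C) = 246.00/61.15 = 4.0229.
W = Q_C/COP_R = 2390/4.0229 = 594 J.

W_in ≈ 594 J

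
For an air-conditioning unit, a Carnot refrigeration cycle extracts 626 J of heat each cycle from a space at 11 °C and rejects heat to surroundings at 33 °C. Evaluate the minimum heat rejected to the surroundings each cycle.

Q_H ≈ 674 J

T_H = 33 °C → 33 + 273.15 = 306.15 K.
T_C = 11 °C → 11 + 273.15 = 284.15 K.
For a reversible cycle Q_H/Q_C = T_H/T_C, so Q_H = Q_C·T_H/T_C = 626 × 306.15/284.15 = 674 J.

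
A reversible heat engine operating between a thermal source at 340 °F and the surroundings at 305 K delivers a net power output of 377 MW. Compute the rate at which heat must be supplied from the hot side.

T_H = 340 °F → (340 − 32) × 5/9 = 171.11 °C = 444.26 K.
The Carnot efficiency is η = 1 − T_C/T_H = 1 − 305.00/444.26 = 0.3135.
Q_H = W/η = 377/0.3135 = 1200 MW.

Q̇_H ≈ 1200 MW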